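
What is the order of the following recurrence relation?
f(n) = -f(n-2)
The order is the largest lag k for which f(n-k) appears. Here the deepest term is f(n-2), so the order is 2.

Order 2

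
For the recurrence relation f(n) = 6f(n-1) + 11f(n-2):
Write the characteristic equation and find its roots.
Substitute f(n) = rⁿ and divide through by rⁿ⁻²: r² - 6r - 11 = 0
Discriminant: 6² + 4·11 = 80, not a perfect square, so by the quadratic formula r = (6 ± √80)/2.
General solution: f(n) = A·r₁ⁿ + B·r₂ⁿ where r₁,r₂ = (6 ± √80)/2

Characteristic: r² - 6r - 11 = 0, Roots: r = (6 ± √80)/2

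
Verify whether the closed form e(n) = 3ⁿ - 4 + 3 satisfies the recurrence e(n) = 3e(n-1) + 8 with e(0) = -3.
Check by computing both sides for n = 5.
From the recurrence with e(0) = -3:
  e(0) = -3, e(1) = -1, e(2) = 5, e(3) = 23, e(4) = 77, e(5) = 239
  so the recurrence gives e(5) = 239.
From the proposed closed form e(n) = 3ⁿ - 4 + 3:
  e(5) = 242.
The recurrence gives 239 but the closed form gives 242, so the closed form does not satisfy the recurrence.

No, the closed form is incorrect.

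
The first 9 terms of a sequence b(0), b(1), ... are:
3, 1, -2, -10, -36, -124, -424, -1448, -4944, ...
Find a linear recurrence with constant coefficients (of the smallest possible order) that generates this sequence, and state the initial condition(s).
Look for the lowest-order linear relation among consecutive terms.
Observation: b(n) - 4·b(n-1) - (-2)·b(n-2) = 0 holds for the shown terms, and no order-1 relation b(n) = α·b(n-1) + β fits.
Check at n=3: 4·-2 + (-2)·1 = -10. ✓

b(n) = 4b(n-1) - 2b(n-2), b(0) = 3, b(1) = 1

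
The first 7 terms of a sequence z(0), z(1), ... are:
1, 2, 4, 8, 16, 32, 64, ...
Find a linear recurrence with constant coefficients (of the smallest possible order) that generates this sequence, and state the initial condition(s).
Look for the lowest-order linear relation among consecutive terms.
Observation: each term is 2× the previous.
Check at n=2: 2·2 = 4. ✓

z(n) = 2 × z(n-1), z(0) = 1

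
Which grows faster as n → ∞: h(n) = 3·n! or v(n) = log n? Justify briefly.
Comparing growth rates:
Growth-rate hierarchy: log n ≺ any polynomial ≺ any exponential cⁿ (c>1) ≺ n! ≺ nⁿ.
factorial dominates logarithmic asymptotically.

h(n) grows faster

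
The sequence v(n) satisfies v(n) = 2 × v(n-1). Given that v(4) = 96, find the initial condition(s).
In general v(n) = 2ⁿ · v(0). At n = 4: v(0) = v(4) / 2^4 = 96 / 16 = 6.

v(0) = 6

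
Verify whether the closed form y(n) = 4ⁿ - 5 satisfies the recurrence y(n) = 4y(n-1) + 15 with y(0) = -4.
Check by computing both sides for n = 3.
From the recurrence with y(0) = -4:
  y(0) = -4, y(1) = -1, y(2) = 11, y(3) = 59
  so the recurrence gives y(3) = 59.
From the proposed closed form y(n) = 4ⁿ - 5:
  y(3) = 59.
Both sides give 59 at n = 3, and the initial condition(s) match, so the closed form is consistent.

Yes, the closed form is correct.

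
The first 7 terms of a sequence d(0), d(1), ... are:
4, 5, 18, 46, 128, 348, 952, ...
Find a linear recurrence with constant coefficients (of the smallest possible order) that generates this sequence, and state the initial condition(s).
Look for the lowest-order linear relation among consecutive terms.
Observation: d(n) - 2·d(n-1) - (2)·d(n-2) = 0 holds for the shown terms, and no order-1 relation d(n) = α·d(n-1) + β fits.
Check at n=3: 2·18 + (2)·5 = 46. ✓

d(n) = 2d(n-1) + 2d(n-2), d(0) = 4, d(1) = 5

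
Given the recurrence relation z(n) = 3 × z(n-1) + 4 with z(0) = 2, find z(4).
Computing step by step:
z(0) = 2
z(1) = 3 × 2 + 4 = 10
z(2) = 3 × 10 + 4 = 34
z(3) = 3 × 34 + 4 = 106
z(4) = 3 × 106 + 4 = 322

322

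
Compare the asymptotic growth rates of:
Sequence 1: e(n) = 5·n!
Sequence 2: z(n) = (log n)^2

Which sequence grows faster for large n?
Comparing growth rates:
Growth-rate hierarchy: log n ≺ any polynomial ≺ any exponential cⁿ (c>1) ≺ n! ≺ nⁿ.
factorial dominates polylogarithmic (log n)^2 asymptotically.

e(n) grows faster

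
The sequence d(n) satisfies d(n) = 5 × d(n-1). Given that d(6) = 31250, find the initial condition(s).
In general d(n) = 5ⁿ · d(0). At n = 6: d(0) = d(6) / 5^6 = 31250 / 15625 = 2.

d(0) = 2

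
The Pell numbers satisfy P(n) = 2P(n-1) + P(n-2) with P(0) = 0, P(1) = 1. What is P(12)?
Computing the sequence terms:
0, 1, 2, 5, 12, 29, 70, 169, 408, 985, 2378, 5741, 13860

13860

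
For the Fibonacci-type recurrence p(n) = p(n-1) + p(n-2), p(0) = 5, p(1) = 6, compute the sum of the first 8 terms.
Computing the sequence terms: 5, 6, 11, 17, 28, 45, 73, 118
Adding these values together:

303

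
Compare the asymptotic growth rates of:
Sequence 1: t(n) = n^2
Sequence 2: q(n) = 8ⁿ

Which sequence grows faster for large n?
Comparing growth rates:
Growth-rate hierarchy: log n ≺ any polynomial ≺ any exponential cⁿ (c>1) ≺ n! ≺ nⁿ.
exponential base 8 dominates polynomial degree 2 asymptotically.

q(n) grows faster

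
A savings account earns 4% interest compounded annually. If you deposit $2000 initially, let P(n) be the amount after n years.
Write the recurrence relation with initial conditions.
Each year the balance grows by 4%, i.e. is multiplied by 1 + 4/100 = 1.04, so P(n) = 1.04 × P(n-1). The initial deposit gives P(0) = 2000.
Unrolling gives the closed form P(n) = 2000 × (1.04)ⁿ.

P(n) = 1.04 × P(n-1), P(0) = 2000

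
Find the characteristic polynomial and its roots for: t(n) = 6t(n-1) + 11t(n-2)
Substitute t(n) = rⁿ and divide through by rⁿ⁻²: r² - 6r - 11 = 0
Discriminant: 6² + 4·11 = 80, not a perfect square, so by the quadratic formula r = (6 ± √80)/2.
General solution: t(n) = A·r₁ⁿ + B·r₂ⁿ where r₁,r₂ = (6 ± √80)/2

Characteristic: r² - 6r - 11 = 0, Roots: r = (6 ± √80)/2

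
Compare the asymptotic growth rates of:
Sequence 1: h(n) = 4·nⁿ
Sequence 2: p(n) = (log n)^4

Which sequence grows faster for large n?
Comparing growth rates:
Growth-rate hierarchy: log n ≺ any polynomial ≺ any exponential cⁿ (c>1) ≺ n! ≺ nⁿ.
super-exponential nⁿ dominates polylogarithmic (log n)^4 asymptotically.

h(n) grows faster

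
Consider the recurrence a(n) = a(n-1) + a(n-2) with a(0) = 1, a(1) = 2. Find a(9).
Computing the sequence terms:
1, 2, 3, 5, 8, 13, 21, 34, 55, 89

89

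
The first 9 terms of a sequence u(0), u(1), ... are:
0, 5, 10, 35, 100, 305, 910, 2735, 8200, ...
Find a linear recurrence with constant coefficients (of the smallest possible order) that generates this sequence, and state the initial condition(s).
Look for the lowest-order linear relation among consecutive terms.
Observation: u(n) - 2·u(n-1) - (3)·u(n-2) = 0 holds for the shown terms, and no order-1 relation u(n) = α·u(n-1) + β fits.
Check at n=3: 2·10 + (3)·5 = 35. ✓

u(n) = 2u(n-1) + 3u(n-2), u(0) = 0, u(1) = 5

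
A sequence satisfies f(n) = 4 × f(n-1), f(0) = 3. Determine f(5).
Computing step by step:
f(0) = 3
f(1) = 4 × 3 = 12
f(2) = 4 × 12 = 48
f(3) = 4 × 48 = 192
f(4) = 4 × 192 = 768
f(5) = 4 × 768 = 3072

3072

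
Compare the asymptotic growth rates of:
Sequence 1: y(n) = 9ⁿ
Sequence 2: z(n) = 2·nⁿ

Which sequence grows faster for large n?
Comparing growth rates:
Growth-rate hierarchy: log n ≺ any polynomial ≺ any exponential cⁿ (c>1) ≺ n! ≺ nⁿ.
super-exponential nⁿ dominates exponential base 9 asymptotically.

z(n) grows faster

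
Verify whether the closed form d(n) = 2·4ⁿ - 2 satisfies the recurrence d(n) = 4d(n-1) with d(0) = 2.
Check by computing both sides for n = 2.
From the recurrence with d(0) = 2:
  d(0) = 2, d(1) = 8, d(2) = 32
  so the recurrence gives d(2) = 32.
From the proposed closed form d(n) = 2·4ⁿ - 2:
  d(2) = 30.
The recurrence gives 32 but the closed form gives 30, so the closed form does not satisfy the recurrence.

No, the closed form is incorrect.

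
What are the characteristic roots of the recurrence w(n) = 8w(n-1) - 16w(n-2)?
Substitute w(n) = rⁿ and divide through by rⁿ⁻²: r² - 8r + 16 = 0
Factor: (r - 4)² = 0, so r = 4 (double root).
General solution: w(n) = (A + Bn)·4ⁿ

Characteristic: r² - 8r + 16 = 0, Roots: r = 4 (double root)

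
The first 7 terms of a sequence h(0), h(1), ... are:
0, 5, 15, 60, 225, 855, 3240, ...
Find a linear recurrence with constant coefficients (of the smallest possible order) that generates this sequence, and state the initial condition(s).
Look for the lowest-order linear relation among consecutive terms.
Observation: h(n) - 3·h(n-1) - (3)·h(n-2) = 0 holds for the shown terms, and no order-1 relation h(n) = α·h(n-1) + β fits.
Check at n=3: 3·15 + (3)·5 = 60. ✓

h(n) = 3h(n-1) + 3h(n-2), h(0) = 0, h(1) = 5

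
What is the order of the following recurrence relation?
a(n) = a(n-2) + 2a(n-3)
The order is the largest lag k for which a(n-k) appears. Here the deepest term is a(n-3), so the order is 3.

Order 3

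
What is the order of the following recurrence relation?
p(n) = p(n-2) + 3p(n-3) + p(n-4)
The order is the largest lag k for which p(n-k) appears. Here the deepest term is p(n-4), so the order is 4.

Order 4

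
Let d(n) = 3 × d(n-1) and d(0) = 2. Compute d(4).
Computing step by step:
d(0) = 2
d(1) = 3 × 2 = 6
d(2) = 3 × 6 = 18
d(3) = 3 × 18 = 54
d(4) = 3 × 54 = 162

162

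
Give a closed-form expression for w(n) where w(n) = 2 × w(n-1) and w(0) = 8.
Recurrence: w(n) = 2 × w(n-1), initial: w(0) = 8.
Each term is 2 times the previous, so this is geometric with ratio 2. After n steps: w(n) = w(0)·2ⁿ = 8·2ⁿ.

w(n) = 8·2ⁿ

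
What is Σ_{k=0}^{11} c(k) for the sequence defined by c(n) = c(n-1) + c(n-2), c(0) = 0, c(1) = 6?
Computing the sequence terms: 0, 6, 6, 12, 18, 30, 48, 78, 126, 204, 330, 534
Adding these values together:

1392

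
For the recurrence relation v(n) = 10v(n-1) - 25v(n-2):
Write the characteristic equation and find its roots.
Substitute v(n) = rⁿ and divide through by rⁿ⁻²: r² - 10r + 25 = 0
Factor: (r - 5)² = 0, so r = 5 (double root).
General solution: v(n) = (A + Bn)·5ⁿ

Characteristic: r² - 10r + 25 = 0, Roots: r = 5 (double root)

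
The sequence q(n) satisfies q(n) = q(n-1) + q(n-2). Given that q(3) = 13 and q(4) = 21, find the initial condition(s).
Work backwards using q(k) = q(k+2) - q(k+1):
q(2) = q(4) - q(3) = 21 - 13 = 8
q(1) = q(3) - q(2) = 13 - 8 = 5
q(0) = q(2) - q(1) = 8 - 5 = 3

q(0) = 3, q(1) = 5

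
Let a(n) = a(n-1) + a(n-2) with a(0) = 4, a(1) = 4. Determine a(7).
Computing the sequence terms:
4, 4, 8, 12, 20, 32, 52, 84

84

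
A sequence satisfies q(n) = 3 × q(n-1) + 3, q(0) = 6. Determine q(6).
Computing step by step:
q(0) = 6
q(1) = 3 × 6 + 3 = 21
q(2) = 3 × 21 + 3 = 66
q(3) = 3 × 66 + 3 = 201
q(4) = 3 × 201 + 3 = 606
q(5) = 3 × 606 + 3 = 1821
q(6) = 3 × 1821 + 3 = 5466

5466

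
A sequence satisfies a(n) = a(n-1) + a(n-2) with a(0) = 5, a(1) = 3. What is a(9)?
Computing the sequence terms:
5, 3, 8, 11, 19, 30, 49, 79, 128, 207

207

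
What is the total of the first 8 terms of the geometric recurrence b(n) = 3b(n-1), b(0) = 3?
Computing the sequence terms: 3, 9, 27, 81, 243, 729, 2187, 6561
Adding these values together:

9840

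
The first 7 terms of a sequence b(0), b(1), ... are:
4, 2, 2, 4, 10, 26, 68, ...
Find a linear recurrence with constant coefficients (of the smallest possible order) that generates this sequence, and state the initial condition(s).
Look for the lowest-order linear relation among consecutive terms.
Observation: b(n) - 3·b(n-1) - (-1)·b(n-2) = 0 holds for the shown terms, and no order-1 relation b(n) = α·b(n-1) + β fits.
Check at n=3: 3·2 + (-1)·2 = 4. ✓

b(n) = 3b(n-1) - b(n-2), b(0) = 4, b(1) = 2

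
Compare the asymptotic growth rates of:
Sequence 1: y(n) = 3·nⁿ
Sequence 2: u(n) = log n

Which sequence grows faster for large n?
Comparing growth rates:
Growth-rate hierarchy: log n ≺ any polynomial ≺ any exponential cⁿ (c>1) ≺ n! ≺ nⁿ.
super-exponential nⁿ dominates logarithmic asymptotically.

y(n) grows faster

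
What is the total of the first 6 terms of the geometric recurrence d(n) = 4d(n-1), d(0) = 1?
Computing the sequence terms: 1, 4, 16, 64, 256, 1024
Adding these values together:

1365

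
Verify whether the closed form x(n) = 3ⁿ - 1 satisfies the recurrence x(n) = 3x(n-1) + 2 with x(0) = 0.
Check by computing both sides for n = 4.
From the recurrence with x(0) = 0:
  x(0) = 0, x(1) = 2, x(2) = 8, x(3) = 26, x(4) = 80
  so the recurrence gives x(4) = 80.
From the proposed closed form x(n) = 3ⁿ - 1:
  x(4) = 80.
Both sides give 80 at n = 4, and the initial condition(s) match, so the closed form is consistent.

Yes, the closed form is correct.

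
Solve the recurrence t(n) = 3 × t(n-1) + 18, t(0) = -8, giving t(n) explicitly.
Recurrence: t(n) = 3 × t(n-1) + 18, initial: t(0) = -8.
Try t(n) = A·3ⁿ + C. Substituting: A·3ⁿ + C = 3(A·3ⁿ⁻¹ + C) + 18 = A·3ⁿ + 3C + 18, so C = 3C + 18, giving C = -9. Then t(0) = A - 9 = -8 gives A = 1.

t(n) = 3ⁿ - 9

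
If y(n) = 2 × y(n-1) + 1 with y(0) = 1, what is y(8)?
Computing step by step:
y(0) = 1
y(1) = 2 × 1 + 1 = 3
y(2) = 2 × 3 + 1 = 7
y(3) = 2 × 7 + 1 = 15
y(4) = 2 × 15 + 1 = 31
y(5) = 2 × 31 + 1 = 63
y(6) = 2 × 63 + 1 = 127
y(7) = 2 × 127 + 1 = 255
y(8) = 2 × 255 + 1 = 511

511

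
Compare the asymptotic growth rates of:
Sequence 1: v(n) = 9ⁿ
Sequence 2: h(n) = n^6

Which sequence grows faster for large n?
Comparing growth rates:
Growth-rate hierarchy: log n ≺ any polynomial ≺ any exponential cⁿ (c>1) ≺ n! ≺ nⁿ.
exponential base 9 dominates polynomial degree 6 asymptotically.

v(n) grows faster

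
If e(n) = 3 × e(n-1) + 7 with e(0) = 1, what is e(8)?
Computing step by step:
e(0) = 1
e(1) = 3 × 1 + 7 = 10
e(2) = 3 × 10 + 7 = 37
e(3) = 3 × 37 + 7 = 118
e(4) = 3 × 118 + 7 = 361
e(5) = 3 × 361 + 7 = 1090
e(6) = 3 × 1090 + 7 = 3277
e(7) = 3 × 3277 + 7 = 9838
e(8) = 3 × 9838 + 7 = 29521

29521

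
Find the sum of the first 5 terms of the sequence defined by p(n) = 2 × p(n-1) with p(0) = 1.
Computing the sequence terms: 1, 2, 4, 8, 16
Adding these values together:

31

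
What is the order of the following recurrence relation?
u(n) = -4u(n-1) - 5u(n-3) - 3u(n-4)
The order is the largest lag k for which u(n-k) appears. Here the deepest term is u(n-4), so the order is 4.

Order 4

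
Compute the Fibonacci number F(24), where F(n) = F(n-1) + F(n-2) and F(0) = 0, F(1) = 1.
Computing the sequence terms:
0, 1, 1, 2, 3, 5, 8, 13, 21, 34, 55, 89, 144, 233, 377, 610, 987, 1597, 2584, 4181, 6765, 10946, 17711, 28657, 46368

46368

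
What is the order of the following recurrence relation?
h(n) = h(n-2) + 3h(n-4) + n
The order is the largest lag k for which h(n-k) appears. Here the deepest term is h(n-4) (the n term is non-homogeneous and does not affect the order), so the order is 4.

Order 4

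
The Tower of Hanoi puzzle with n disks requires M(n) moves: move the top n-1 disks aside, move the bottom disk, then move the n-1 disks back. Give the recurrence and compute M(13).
Moving n disks = move the top n-1 disks aside (M(n-1) moves) + move the largest disk (1 move) + move the n-1 disks back on top (M(n-1) moves), so M(n) = 2M(n-1) + 1, with M(1) = 1 (a single disk takes one move).
First terms: 1, 3, 7, 15, 31, 63, … — each is one less than a power of 2. Indeed M(n) + 1 = 2(M(n-1) + 1) with M(1) + 1 = 2, so M(n) + 1 = 2ⁿ and M(n) = 2ⁿ - 1.
Hence M(13) = 2^13 - 1 = 8192 - 1 = 8191.

M(n) = 2M(n-1) + 1, M(1) = 1; M(13) = 8191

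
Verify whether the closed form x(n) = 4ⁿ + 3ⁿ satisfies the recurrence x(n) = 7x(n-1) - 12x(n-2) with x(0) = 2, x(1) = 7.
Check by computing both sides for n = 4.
From the recurrence with x(0) = 2, x(1) = 7:
  x(0) = 2, x(1) = 7, x(2) = 25, x(3) = 91, x(4) = 337
  so the recurrence gives x(4) = 337.
From the proposed closed form x(n) = 4ⁿ + 3ⁿ:
  x(4) = 337.
Both sides give 337 at n = 4, and the initial condition(s) match, so the closed form is consistent.

Yes, the closed form is correct.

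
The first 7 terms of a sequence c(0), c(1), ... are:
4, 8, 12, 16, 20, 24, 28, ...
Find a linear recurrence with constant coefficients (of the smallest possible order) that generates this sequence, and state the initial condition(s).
Look for the lowest-order linear relation among consecutive terms.
Observation: consecutive differences are constant (= 4).
Check at n=2: 1·8 + 4 = 12. ✓

c(n) = c(n-1) + 4, c(0) = 4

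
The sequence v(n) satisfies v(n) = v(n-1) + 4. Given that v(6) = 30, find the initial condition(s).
v(6) = v(0) + 6·4, so v(0) = 30 - 24 = 6.

v(0) = 6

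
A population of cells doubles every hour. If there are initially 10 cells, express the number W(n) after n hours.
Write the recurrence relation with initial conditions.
Each hour multiplies the count by 2, so the count after n hours depends only on the count after n-1 hours: W(n) = 2 × W(n-1). The starting count gives W(0) = 10.
Unrolling n times gives the closed form W(n) = 10 × 2ⁿ.

W(n) = 2 × W(n-1), W(0) = 10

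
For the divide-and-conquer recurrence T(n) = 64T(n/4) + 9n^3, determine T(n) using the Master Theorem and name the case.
Master Theorem template: T(n) = a·T(n/b) + f(n).
Here: a=64, b=4, f(n)=9n^3
Compute log_b(a) = log_4(64) = 3.
f(n) = 9n^3 = Θ(n^3). Case 2: T(n) = Θ(n^3 log n).

Case 2: T(n) = Θ(n^3 log n)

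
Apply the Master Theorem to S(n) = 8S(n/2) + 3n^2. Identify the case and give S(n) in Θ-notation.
Master Theorem template: S(n) = a·S(n/b) + f(n).
Here: a=8, b=2, f(n)=3n^2
Compute log_b(a) = log_2(8) = 3.
f(n) = 3n^2 = O(n^(3-ε)) with ε = 1. Case 1: S(n) = Θ(n^log_b(a)) = Θ(n^3).

Case 1: S(n) = Θ(n^3)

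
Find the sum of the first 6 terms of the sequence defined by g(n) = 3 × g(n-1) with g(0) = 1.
Computing the sequence terms: 1, 3, 9, 27, 81, 243
Adding these values together:

364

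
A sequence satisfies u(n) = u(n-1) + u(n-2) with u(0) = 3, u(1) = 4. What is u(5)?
Computing the sequence terms:
3, 4, 7, 11, 18, 29

29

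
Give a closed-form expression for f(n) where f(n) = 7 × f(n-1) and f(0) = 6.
Recurrence: f(n) = 7 × f(n-1), initial: f(0) = 6.
Each term is 7 times the previous, so this is geometric with ratio 7. After n steps: f(n) = f(0)·7ⁿ = 6·7ⁿ.

f(n) = 6·7ⁿ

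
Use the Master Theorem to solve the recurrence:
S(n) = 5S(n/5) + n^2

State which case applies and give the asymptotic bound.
Master Theorem template: S(n) = a·S(n/b) + f(n).
Here: a=5, b=5, f(n)=n^2
Compute log_b(a) = log_5(5) = 1.
f(n) = n^2 = Ω(n^(1+ε)) with ε = 1, and the regularity condition holds (a·f(n/b) = (a/b^2)·f(n) with a/b^2 = 5^-1 < 1). Case 3: S(n) = Θ(f(n)) = Θ(n^2).

Case 3: S(n) = Θ(n^2)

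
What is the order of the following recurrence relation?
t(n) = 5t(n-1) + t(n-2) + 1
The order is the largest lag k for which t(n-k) appears. Here the deepest term is t(n-2) (the 1 term is non-homogeneous and does not affect the order), so the order is 2.

Order 2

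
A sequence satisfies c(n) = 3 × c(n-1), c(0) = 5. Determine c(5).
Computing step by step:
c(0) = 5
c(1) = 3 × 5 = 15
c(2) = 3 × 15 = 45
c(3) = 3 × 45 = 135
c(4) = 3 × 135 = 405
c(5) = 3 × 405 = 1215

1215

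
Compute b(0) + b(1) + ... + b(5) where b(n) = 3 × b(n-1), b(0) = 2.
Computing the sequence terms: 2, 6, 18, 54, 162, 486
Adding these values together:

728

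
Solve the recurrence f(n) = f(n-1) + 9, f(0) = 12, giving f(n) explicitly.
Recurrence: f(n) = f(n-1) + 9, initial: f(0) = 12.
Each step adds 9, so f(n) = f(0) + 9n = 9n + 12.

f(n) = 9n + 12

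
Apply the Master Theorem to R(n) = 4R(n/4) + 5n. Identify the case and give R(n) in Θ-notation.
Master Theorem template: R(n) = a·R(n/b) + f(n).
Here: a=4, b=4, f(n)=5n
Compute log_b(a) = log_4(4) = 1.
f(n) = 5n = Θ(n). Case 2: R(n) = Θ(n log n).

Case 2: R(n) = Θ(n log n)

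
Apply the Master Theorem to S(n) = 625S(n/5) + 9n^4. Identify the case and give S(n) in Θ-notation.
Master Theorem template: S(n) = a·S(n/b) + f(n).
Here: a=625, b=5, f(n)=9n^4
Compute log_b(a) = log_5(625) = 4.
f(n) = 9n^4 = Θ(n^4). Case 2: S(n) = Θ(n^4 log n).

Case 2: S(n) = Θ(n^4 log n)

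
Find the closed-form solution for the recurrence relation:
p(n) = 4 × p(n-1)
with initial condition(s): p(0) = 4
Recurrence: p(n) = 4 × p(n-1), initial: p(0) = 4.
Each term is 4 times the previous, so this is geometric with ratio 4. After n steps: p(n) = p(0)·4ⁿ = 4·4ⁿ.

p(n) = 4·4ⁿ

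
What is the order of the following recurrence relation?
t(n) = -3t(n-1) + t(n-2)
The order is the largest lag k for which t(n-k) appears. Here the deepest term is t(n-2), so the order is 2.

Order 2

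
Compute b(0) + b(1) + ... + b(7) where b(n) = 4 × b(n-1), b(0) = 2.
Computing the sequence terms: 2, 8, 32, 128, 512, 2048, 8192, 32768
Adding these values together:

43690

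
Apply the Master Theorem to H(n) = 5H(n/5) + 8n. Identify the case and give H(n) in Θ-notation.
Master Theorem template: H(n) = a·H(n/b) + f(n).
Here: a=5, b=5, f(n)=8n
Compute log_b(a) = log_5(5) = 1.
f(n) = 8n = Θ(n). Case 2: H(n) = Θ(n log n).

Case 2: H(n) = Θ(n log n)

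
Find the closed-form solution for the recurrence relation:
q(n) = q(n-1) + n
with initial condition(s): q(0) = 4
Recurrence: q(n) = q(n-1) + n, initial: q(0) = 4.
Telescoping: q(n) = q(0) + Σᵢ₌₁ⁿ i = 4 + n(n+1)/2.

q(n) = n(n+1)/2 + 4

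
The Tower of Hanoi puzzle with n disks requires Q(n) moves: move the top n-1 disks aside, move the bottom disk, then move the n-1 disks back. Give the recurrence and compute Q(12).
Moving n disks = move the top n-1 disks aside (Q(n-1) moves) + move the largest disk (1 move) + move the n-1 disks back on top (Q(n-1) moves), so Q(n) = 2Q(n-1) + 1, with Q(1) = 1 (a single disk takes one move).
First terms: 1, 3, 7, 15, 31, 63, … — each is one less than a power of 2. Indeed Q(n) + 1 = 2(Q(n-1) + 1) with Q(1) + 1 = 2, so Q(n) + 1 = 2ⁿ and Q(n) = 2ⁿ - 1.
Hence Q(12) = 2^12 - 1 = 4096 - 1 = 4095.

Q(n) = 2Q(n-1) + 1, Q(1) = 1; Q(12) = 4095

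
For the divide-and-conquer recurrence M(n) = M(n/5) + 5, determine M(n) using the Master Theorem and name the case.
Master Theorem template: M(n) = a·M(n/b) + f(n).
Here: a=1, b=5, f(n)=5
Compute log_b(a) = log_5(1) = 0.
f(n) = 5 = Θ(1). Case 2: M(n) = Θ(log n).

Case 2: M(n) = Θ(log n)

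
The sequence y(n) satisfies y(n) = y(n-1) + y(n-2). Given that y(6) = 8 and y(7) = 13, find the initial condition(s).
Work backwards using y(k) = y(k+2) - y(k+1):
y(5) = y(7) - y(6) = 13 - 8 = 5
y(4) = y(6) - y(5) = 8 - 5 = 3
y(3) = y(5) - y(4) = 5 - 3 = 2
y(2) = y(4) - y(3) = 3 - 2 = 1
y(1) = y(3) - y(2) = 2 - 1 = 1
y(0) = y(2) - y(1) = 1 - 1 = 0

y(0) = 0, y(1) = 1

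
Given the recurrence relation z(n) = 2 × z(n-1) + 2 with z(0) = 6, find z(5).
Computing step by step:
z(0) = 6
z(1) = 2 × 6 + 2 = 14
z(2) = 2 × 14 + 2 = 30
z(3) = 2 × 30 + 2 = 62
z(4) = 2 × 62 + 2 = 126
z(5) = 2 × 126 + 2 = 254

254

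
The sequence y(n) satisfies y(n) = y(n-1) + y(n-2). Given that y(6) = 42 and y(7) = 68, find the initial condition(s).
Work backwards using y(k) = y(k+2) - y(k+1):
y(5) = y(7) - y(6) = 68 - 42 = 26
y(4) = y(6) - y(5) = 42 - 26 = 16
y(3) = y(5) - y(4) = 26 - 16 = 10
y(2) = y(4) - y(3) = 16 - 10 = 6
y(1) = y(3) - y(2) = 10 - 6 = 4
y(0) = y(2) - y(1) = 6 - 4 = 2

y(0) = 2, y(1) = 4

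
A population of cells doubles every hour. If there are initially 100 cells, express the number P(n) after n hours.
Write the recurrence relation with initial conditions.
Each hour multiplies the count by 2, so the count after n hours depends only on the count after n-1 hours: P(n) = 2 × P(n-1). The starting count gives P(0) = 100.
Unrolling n times gives the closed form P(n) = 100 × 2ⁿ.

P(n) = 2 × P(n-1), P(0) = 100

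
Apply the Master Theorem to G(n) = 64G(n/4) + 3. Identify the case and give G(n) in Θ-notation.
Master Theorem template: G(n) = a·G(n/b) + f(n).
Here: a=64, b=4, f(n)=3
Compute log_b(a) = log_4(64) = 3.
f(n) = 3 = O(n^(3-ε)) with ε = 3. Case 1: G(n) = Θ(n^log_b(a)) = Θ(n^3).

Case 1: G(n) = Θ(n^3)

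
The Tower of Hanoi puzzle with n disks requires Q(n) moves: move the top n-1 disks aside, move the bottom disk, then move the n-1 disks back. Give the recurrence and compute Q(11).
Moving n disks = move the top n-1 disks aside (Q(n-1) moves) + move the largest disk (1 move) + move the n-1 disks back on top (Q(n-1) moves), so Q(n) = 2Q(n-1) + 1, with Q(1) = 1 (a single disk takes one move).
First terms: 1, 3, 7, 15, 31, 63, … — each is one less than a power of 2. Indeed Q(n) + 1 = 2(Q(n-1) + 1) with Q(1) + 1 = 2, so Q(n) + 1 = 2ⁿ and Q(n) = 2ⁿ - 1.
Hence Q(11) = 2^11 - 1 = 2048 - 1 = 2047.

Q(n) = 2Q(n-1) + 1, Q(1) = 1; Q(11) = 2047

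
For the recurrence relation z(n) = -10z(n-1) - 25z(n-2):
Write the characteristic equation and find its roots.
Substitute z(n) = rⁿ and divide through by rⁿ⁻²: r² + 10r + 25 = 0
Factor: (r + 5)² = 0, so r = -5 (double root).
General solution: z(n) = (A + Bn)·(-5)ⁿ

Characteristic: r² + 10r + 25 = 0, Roots: r = -5 (double root)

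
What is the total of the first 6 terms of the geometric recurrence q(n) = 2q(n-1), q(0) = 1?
Computing the sequence terms: 1, 2, 4, 8, 16, 32
Adding these values together:

63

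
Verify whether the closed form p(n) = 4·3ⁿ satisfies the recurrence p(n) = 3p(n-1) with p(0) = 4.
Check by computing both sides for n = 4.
From the recurrence with p(0) = 4:
  p(0) = 4, p(1) = 12, p(2) = 36, p(3) = 108, p(4) = 324
  so the recurrence gives p(4) = 324.
From the proposed closed form p(n) = 4·3ⁿ:
  p(4) = 324.
Both sides give 324 at n = 4, and the initial condition(s) match, so the closed form is consistent.

Yes, the closed form is correct.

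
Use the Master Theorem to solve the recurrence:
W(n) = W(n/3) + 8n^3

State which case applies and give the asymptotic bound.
Master Theorem template: W(n) = a·W(n/b) + f(n).
Here: a=1, b=3, f(n)=8n^3
Compute log_b(a) = log_3(1) = 0.
f(n) = 8n^3 = Ω(n^(0+ε)) with ε = 3, and the regularity condition holds (a·f(n/b) = (a/b^3)·f(n) with a/b^3 = 3^-3 < 1). Case 3: W(n) = Θ(f(n)) = Θ(n^3).

Case 3: W(n) = Θ(n^3)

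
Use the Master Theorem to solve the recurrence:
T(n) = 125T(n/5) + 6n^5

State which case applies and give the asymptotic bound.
Master Theorem template: T(n) = a·T(n/b) + f(n).
Here: a=125, b=5, f(n)=6n^5
Compute log_b(a) = log_5(125) = 3.
f(n) = 6n^5 = Ω(n^(3+ε)) with ε = 2, and the regularity condition holds (a·f(n/b) = (a/b^5)·f(n) with a/b^5 = 5^-2 < 1). Case 3: T(n) = Θ(f(n)) = Θ(n^5).

Case 3: T(n) = Θ(n^5)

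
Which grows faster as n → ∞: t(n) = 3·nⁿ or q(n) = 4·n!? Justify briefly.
Comparing growth rates:
Growth-rate hierarchy: log n ≺ any polynomial ≺ any exponential cⁿ (c>1) ≺ n! ≺ nⁿ.
super-exponential nⁿ dominates factorial asymptotically.

t(n) grows faster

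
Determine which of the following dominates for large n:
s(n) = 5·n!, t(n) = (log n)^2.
Comparing growth rates:
Growth-rate hierarchy: log n ≺ any polynomial ≺ any exponential cⁿ (c>1) ≺ n! ≺ nⁿ.
factorial dominates polylogarithmic (log n)^2 asymptotically.

s(n) grows faster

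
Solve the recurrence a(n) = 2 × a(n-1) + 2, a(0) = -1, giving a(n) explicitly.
Recurrence: a(n) = 2 × a(n-1) + 2, initial: a(0) = -1.
Try a(n) = A·2ⁿ + C. Substituting: A·2ⁿ + C = 2(A·2ⁿ⁻¹ + C) + 2 = A·2ⁿ + 2C + 2, so C = 2C + 2, giving C = -2. Then a(0) = A - 2 = -1 gives A = 1.

a(n) = 2ⁿ - 2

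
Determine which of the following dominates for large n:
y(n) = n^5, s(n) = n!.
Comparing growth rates:
Growth-rate hierarchy: log n ≺ any polynomial ≺ any exponential cⁿ (c>1) ≺ n! ≺ nⁿ.
factorial dominates polynomial degree 5 asymptotically.

s(n) grows faster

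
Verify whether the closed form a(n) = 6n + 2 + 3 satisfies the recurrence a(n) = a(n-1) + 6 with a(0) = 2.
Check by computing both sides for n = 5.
From the recurrence with a(0) = 2:
  a(0) = 2, a(1) = 8, a(2) = 14, a(3) = 20, a(4) = 26, a(5) = 32
  so the recurrence gives a(5) = 32.
From the proposed closed form a(n) = 6n + 2 + 3:
  a(5) = 35.
The recurrence gives 32 but the closed form gives 35, so the closed form does not satisfy the recurrence.

No, the closed form is incorrect.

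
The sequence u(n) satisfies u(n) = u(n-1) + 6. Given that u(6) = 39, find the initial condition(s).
u(6) = u(0) + 6·6, so u(0) = 39 - 36 = 3.

u(0) = 3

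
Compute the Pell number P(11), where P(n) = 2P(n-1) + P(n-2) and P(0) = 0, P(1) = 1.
Computing the sequence terms:
0, 1, 2, 5, 12, 29, 70, 169, 408, 985, 2378, 5741

5741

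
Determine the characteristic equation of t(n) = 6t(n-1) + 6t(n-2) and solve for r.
Substitute t(n) = rⁿ and divide through by rⁿ⁻²: r² - 6r - 6 = 0
Discriminant: 6² + 4·6 = 60, not a perfect square, so by the quadratic formula r = (6 ± √60)/2.
General solution: t(n) = A·r₁ⁿ + B·r₂ⁿ where r₁,r₂ = (6 ± √60)/2

Characteristic: r² - 6r - 6 = 0, Roots: r = (6 ± √60)/2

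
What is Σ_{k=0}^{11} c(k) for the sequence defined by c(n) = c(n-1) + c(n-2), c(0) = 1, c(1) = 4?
Computing the sequence terms: 1, 4, 5, 9, 14, 23, 37, 60, 97, 157, 254, 411
Adding these values together:

1072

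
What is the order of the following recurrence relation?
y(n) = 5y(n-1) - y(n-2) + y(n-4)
The order is the largest lag k for which y(n-k) appears. Here the deepest term is y(n-4), so the order is 4.

Order 4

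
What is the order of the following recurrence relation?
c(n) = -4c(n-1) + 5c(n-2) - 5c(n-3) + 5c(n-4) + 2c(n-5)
The order is the largest lag k for which c(n-k) appears. Here the deepest term is c(n-5), so the order is 5.

Order 5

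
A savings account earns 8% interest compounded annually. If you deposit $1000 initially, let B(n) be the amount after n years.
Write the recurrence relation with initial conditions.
Each year the balance grows by 8%, i.e. is multiplied by 1 + 8/100 = 1.08, so B(n) = 1.08 × B(n-1). The initial deposit gives B(0) = 1000.
Unrolling gives the closed form B(n) = 1000 × (1.08)ⁿ.

B(n) = 1.08 × B(n-1), B(0) = 1000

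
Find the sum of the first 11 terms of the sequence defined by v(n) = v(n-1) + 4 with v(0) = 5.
Computing the sequence terms: 5, 9, 13, 17, 21, 25, 29, 33, 37, 41, 45
Adding these values together:

275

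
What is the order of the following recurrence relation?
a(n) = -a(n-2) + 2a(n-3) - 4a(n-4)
The order is the largest lag k for which a(n-k) appears. Here the deepest term is a(n-4), so the order is 4.

Order 4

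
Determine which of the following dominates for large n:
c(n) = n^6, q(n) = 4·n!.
Comparing growth rates:
Growth-rate hierarchy: log n ≺ any polynomial ≺ any exponential cⁿ (c>1) ≺ n! ≺ nⁿ.
factorial dominates polynomial degree 6 asymptotically.

q(n) grows faster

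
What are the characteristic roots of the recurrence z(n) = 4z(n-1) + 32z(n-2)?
Substitute z(n) = rⁿ and divide through by rⁿ⁻²: r² - 4r - 32 = 0
Factor: (r + 4)(r - 8) = 0, so r = -4, 8.
General solution: z(n) = A·(-4)ⁿ + B·8ⁿ

Characteristic: r² - 4r - 32 = 0, Roots: r = -4, 8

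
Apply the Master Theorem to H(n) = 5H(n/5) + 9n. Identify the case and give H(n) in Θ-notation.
Master Theorem template: H(n) = a·H(n/b) + f(n).
Here: a=5, b=5, f(n)=9n
Compute log_b(a) = log_5(5) = 1.
f(n) = 9n = Θ(n). Case 2: H(n) = Θ(n log n).

Case 2: H(n) = Θ(n log n)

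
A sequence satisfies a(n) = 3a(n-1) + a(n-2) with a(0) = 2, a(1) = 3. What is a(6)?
Computing the sequence terms:
2, 3, 11, 36, 119, 393, 1298

1298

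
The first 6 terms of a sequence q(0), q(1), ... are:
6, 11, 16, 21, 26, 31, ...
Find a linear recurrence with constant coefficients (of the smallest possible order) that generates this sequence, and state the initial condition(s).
Look for the lowest-order linear relation among consecutive terms.
Observation: consecutive differences are constant (= 5).
Check at n=2: 1·11 + 5 = 16. ✓

q(n) = q(n-1) + 5, q(0) = 6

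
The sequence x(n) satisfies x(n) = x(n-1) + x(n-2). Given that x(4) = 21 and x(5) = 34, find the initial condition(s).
Work backwards using x(k) = x(k+2) - x(k+1):
x(3) = x(5) - x(4) = 34 - 21 = 13
x(2) = x(4) - x(3) = 21 - 13 = 8
x(1) = x(3) - x(2) = 13 - 8 = 5
x(0) = x(2) - x(1) = 8 - 5 = 3

x(0) = 3, x(1) = 5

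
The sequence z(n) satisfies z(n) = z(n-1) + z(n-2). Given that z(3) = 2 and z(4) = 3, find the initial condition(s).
Work backwards using z(k) = z(k+2) - z(k+1):
z(2) = z(4) - z(3) = 3 - 2 = 1
z(1) = z(3) - z(2) = 2 - 1 = 1
z(0) = z(2) - z(1) = 1 - 1 = 0

z(0) = 0, z(1) = 1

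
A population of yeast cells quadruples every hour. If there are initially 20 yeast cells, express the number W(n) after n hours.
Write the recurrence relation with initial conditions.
Each hour multiplies the count by 4, so the count after n hours depends only on the count after n-1 hours: W(n) = 4 × W(n-1). The starting count gives W(0) = 20.
Unrolling n times gives the closed form W(n) = 20 × 4ⁿ.

W(n) = 4 × W(n-1), W(0) = 20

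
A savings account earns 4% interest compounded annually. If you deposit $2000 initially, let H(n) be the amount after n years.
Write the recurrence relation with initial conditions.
Each year the balance grows by 4%, i.e. is multiplied by 1 + 4/100 = 1.04, so H(n) = 1.04 × H(n-1). The initial deposit gives H(0) = 2000.
Unrolling gives the closed form H(n) = 2000 × (1.04)ⁿ.

H(n) = 1.04 × H(n-1), H(0) = 2000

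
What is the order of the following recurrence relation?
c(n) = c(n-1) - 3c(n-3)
The order is the largest lag k for which c(n-k) appears. Here the deepest term is c(n-3), so the order is 3.

Order 3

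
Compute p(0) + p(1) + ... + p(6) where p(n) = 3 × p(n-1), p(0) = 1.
Computing the sequence terms: 1, 3, 9, 27, 81, 243, 729
Adding these values together:

1093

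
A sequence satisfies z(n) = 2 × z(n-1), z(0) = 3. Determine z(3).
Computing step by step:
z(0) = 3
z(1) = 2 × 3 = 6
z(2) = 2 × 6 = 12
z(3) = 2 × 12 = 24

24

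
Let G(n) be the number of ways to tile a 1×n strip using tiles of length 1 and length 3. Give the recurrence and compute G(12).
Condition on the last tile: it has length 1 (leaving a 1×(n-1) strip) or length 3 (leaving a 1×(n-3) strip), so G(n) = G(n-1) + G(n-3) (order-3 linear recurrence).
For 0 ≤ i < 3 only unit tiles fit, so G(i) = 1.
Iterating the recurrence: G(3) = 2, G(4) = 3, G(5) = 4, G(6) = 6, G(7) = 9, G(8) = 13, G(9) = 19, G(10) = 28, G(11) = 41, G(12) = 60.

G(n) = G(n-1) + G(n-3), with G(i) = 1 for 0 ≤ i < 3; G(12) = 60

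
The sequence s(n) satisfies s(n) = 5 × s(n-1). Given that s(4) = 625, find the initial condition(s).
In general s(n) = 5ⁿ · s(0). At n = 4: s(0) = s(4) / 5^4 = 625 / 625 = 1.

s(0) = 1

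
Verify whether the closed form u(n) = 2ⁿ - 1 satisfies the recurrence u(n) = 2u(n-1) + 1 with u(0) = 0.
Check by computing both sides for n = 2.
From the recurrence with u(0) = 0:
  u(0) = 0, u(1) = 1, u(2) = 3
  so the recurrence gives u(2) = 3.
From the proposed closed form u(n) = 2ⁿ - 1:
  u(2) = 3.
Both sides give 3 at n = 2, and the initial condition(s) match, so the closed form is consistent.

Yes, the closed form is correct.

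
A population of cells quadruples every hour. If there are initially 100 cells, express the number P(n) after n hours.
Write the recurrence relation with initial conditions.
Each hour multiplies the count by 4, so the count after n hours depends only on the count after n-1 hours: P(n) = 4 × P(n-1). The starting count gives P(0) = 100.
Unrolling n times gives the closed form P(n) = 100 × 4ⁿ.

P(n) = 4 × P(n-1), P(0) = 100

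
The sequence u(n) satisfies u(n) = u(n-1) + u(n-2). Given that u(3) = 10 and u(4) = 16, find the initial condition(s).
Work backwards using u(k) = u(k+2) - u(k+1):
u(2) = u(4) - u(3) = 16 - 10 = 6
u(1) = u(3) - u(2) = 10 - 6 = 4
u(0) = u(2) - u(1) = 6 - 4 = 2

u(0) = 2, u(1) = 4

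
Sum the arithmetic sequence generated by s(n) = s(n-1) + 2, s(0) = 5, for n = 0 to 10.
Computing the sequence terms: 5, 7, 9, 11, 13, 15, 17, 19, 21, 23, 25
Adding these values together:

165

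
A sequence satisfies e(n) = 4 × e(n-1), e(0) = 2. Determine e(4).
Computing step by step:
e(0) = 2
e(1) = 4 × 2 = 8
e(2) = 4 × 8 = 32
e(3) = 4 × 32 = 128
e(4) = 4 × 128 = 512

512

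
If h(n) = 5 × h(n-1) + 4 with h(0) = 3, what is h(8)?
Computing step by step:
h(0) = 3
h(1) = 5 × 3 + 4 = 19
h(2) = 5 × 19 + 4 = 99
h(3) = 5 × 99 + 4 = 499
h(4) = 5 × 499 + 4 = 2499
h(5) = 5 × 2499 + 4 = 12499
h(6) = 5 × 12499 + 4 = 62499
h(7) = 5 × 62499 + 4 = 312499
h(8) = 5 × 312499 + 4 = 1562499

1562499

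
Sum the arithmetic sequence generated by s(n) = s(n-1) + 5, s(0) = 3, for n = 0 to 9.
Computing the sequence terms: 3, 8, 13, 18, 23, 28, 33, 38, 43, 48
Adding these values together:

255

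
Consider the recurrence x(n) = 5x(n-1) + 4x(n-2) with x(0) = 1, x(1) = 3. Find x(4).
Computing the sequence terms:
1, 3, 19, 107, 611

611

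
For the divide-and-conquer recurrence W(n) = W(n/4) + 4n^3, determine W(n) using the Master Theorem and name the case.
Master Theorem template: W(n) = a·W(n/b) + f(n).
Here: a=1, b=4, f(n)=4n^3
Compute log_b(a) = log_4(1) = 0.
f(n) = 4n^3 = Ω(n^(0+ε)) with ε = 3, and the regularity condition holds (a·f(n/b) = (a/b^3)·f(n) with a/b^3 = 4^-3 < 1). Case 3: W(n) = Θ(f(n)) = Θ(n^3).

Case 3: W(n) = Θ(n^3)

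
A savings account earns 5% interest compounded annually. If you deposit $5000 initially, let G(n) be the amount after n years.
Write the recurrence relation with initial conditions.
Each year the balance grows by 5%, i.e. is multiplied by 1 + 5/100 = 1.05, so G(n) = 1.05 × G(n-1). The initial deposit gives G(0) = 5000.
Unrolling gives the closed form G(n) = 5000 × (1.05)ⁿ.

G(n) = 1.05 × G(n-1), G(0) = 5000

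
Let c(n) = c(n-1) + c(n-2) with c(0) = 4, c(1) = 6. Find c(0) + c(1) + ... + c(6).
Computing the sequence terms: 4, 6, 10, 16, 26, 42, 68
Adding these values together:

172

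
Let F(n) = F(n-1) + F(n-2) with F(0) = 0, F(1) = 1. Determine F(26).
Computing the sequence terms:
0, 1, 1, 2, 3, 5, 8, 13, 21, 34, 55, 89, 144, 233, 377, 610, 987, 1597, 2584, 4181, 6765, 10946, 17711, 28657, 46368, 75025, 121393

121393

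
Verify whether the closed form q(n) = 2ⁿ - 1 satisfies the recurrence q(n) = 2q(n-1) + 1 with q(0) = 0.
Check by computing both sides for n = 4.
From the recurrence with q(0) = 0:
  q(0) = 0, q(1) = 1, q(2) = 3, q(3) = 7, q(4) = 15
  so the recurrence gives q(4) = 15.
From the proposed closed form q(n) = 2ⁿ - 1:
  q(4) = 15.
Both sides give 15 at n = 4, and the initial condition(s) match, so the closed form is consistent.

Yes, the closed form is correct.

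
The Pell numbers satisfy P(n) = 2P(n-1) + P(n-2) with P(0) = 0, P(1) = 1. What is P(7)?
Computing the sequence terms:
0, 1, 2, 5, 12, 29, 70, 169

169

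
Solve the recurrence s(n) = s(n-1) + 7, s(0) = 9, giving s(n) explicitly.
Recurrence: s(n) = s(n-1) + 7, initial: s(0) = 9.
Each step adds 7, so s(n) = s(0) + 7n = 7n + 9.

s(n) = 7n + 9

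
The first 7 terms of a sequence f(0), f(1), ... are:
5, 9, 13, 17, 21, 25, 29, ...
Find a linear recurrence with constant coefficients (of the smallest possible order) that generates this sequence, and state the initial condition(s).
Look for the lowest-order linear relation among consecutive terms.
Observation: consecutive differences are constant (= 4).
Check at n=2: 1·9 + 4 = 13. ✓

f(n) = f(n-1) + 4, f(0) = 5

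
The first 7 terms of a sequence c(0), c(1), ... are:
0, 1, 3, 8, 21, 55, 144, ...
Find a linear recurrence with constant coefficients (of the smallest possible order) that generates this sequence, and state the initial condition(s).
Look for the lowest-order linear relation among consecutive terms.
Observation: c(n) - 3·c(n-1) - (-1)·c(n-2) = 0 holds for the shown terms, and no order-1 relation c(n) = α·c(n-1) + β fits.
Check at n=3: 3·3 + (-1)·1 = 8. ✓

c(n) = 3c(n-1) - c(n-2), c(0) = 0, c(1) = 1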